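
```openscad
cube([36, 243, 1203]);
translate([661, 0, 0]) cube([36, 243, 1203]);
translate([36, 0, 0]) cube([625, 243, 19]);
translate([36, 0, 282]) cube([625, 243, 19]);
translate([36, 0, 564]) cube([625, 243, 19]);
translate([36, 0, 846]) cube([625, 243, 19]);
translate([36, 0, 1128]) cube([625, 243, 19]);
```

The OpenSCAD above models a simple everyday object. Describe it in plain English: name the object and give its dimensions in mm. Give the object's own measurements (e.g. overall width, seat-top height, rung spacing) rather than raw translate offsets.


An open bookshelf. Two side panels, each 36 mm thick, 243 mm deep and 1203 mm tall, stand 697 mm apart (outside-to-outside). Between them sit 5 shelves, each 19 mm thick and 243 mm deep, spanning the full gap between the sides. The bottom shelf rests on the floor (its underside at z = 0) and the clear gap between one shelf's top and the next shelf's underside is 263 mm.


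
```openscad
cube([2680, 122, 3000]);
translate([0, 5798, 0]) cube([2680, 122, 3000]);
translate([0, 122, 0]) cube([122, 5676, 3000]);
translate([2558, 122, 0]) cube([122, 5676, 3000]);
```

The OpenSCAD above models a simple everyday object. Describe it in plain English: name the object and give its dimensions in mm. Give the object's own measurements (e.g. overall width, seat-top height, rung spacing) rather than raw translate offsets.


The wall frame of a small rectangular building: four walls, each 3000 mm tall and 122 mm thick, enclosing a footprint 2680 mm (x) by 5920 mm (y) outside-to-outside, with no floor or roof. The front and back walls (the −y and +y sides) span the full width; the two side walls fit between them.


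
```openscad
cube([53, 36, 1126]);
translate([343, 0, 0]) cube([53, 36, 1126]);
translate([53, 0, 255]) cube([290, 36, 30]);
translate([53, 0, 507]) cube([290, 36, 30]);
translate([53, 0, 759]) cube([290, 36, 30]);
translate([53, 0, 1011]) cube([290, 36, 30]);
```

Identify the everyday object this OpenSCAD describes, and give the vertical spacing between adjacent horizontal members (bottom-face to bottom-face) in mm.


A ladder. The rung spacing is 252 mm.

Two tall 53×36 posts with 4 short bars between them — a ladder. Adjacent rungs sit at z = 255 and z = 507, so the spacing is 507 − 255 = 252 mm.


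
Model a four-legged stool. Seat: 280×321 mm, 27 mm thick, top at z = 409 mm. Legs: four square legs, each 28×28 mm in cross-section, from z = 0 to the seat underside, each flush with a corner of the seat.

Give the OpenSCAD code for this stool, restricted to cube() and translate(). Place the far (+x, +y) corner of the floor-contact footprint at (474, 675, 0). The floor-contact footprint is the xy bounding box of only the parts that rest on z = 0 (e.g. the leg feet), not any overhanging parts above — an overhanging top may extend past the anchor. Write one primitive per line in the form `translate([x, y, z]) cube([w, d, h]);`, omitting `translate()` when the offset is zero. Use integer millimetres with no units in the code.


translate([194, 354, 382]) cube([280, 321, 27]);
translate([194, 354, 0]) cube([28, 28, 382]);
translate([446, 354, 0]) cube([28, 28, 382]);
translate([194, 647, 0]) cube([28, 28, 382]);
translate([446, 647, 0]) cube([28, 28, 382]);


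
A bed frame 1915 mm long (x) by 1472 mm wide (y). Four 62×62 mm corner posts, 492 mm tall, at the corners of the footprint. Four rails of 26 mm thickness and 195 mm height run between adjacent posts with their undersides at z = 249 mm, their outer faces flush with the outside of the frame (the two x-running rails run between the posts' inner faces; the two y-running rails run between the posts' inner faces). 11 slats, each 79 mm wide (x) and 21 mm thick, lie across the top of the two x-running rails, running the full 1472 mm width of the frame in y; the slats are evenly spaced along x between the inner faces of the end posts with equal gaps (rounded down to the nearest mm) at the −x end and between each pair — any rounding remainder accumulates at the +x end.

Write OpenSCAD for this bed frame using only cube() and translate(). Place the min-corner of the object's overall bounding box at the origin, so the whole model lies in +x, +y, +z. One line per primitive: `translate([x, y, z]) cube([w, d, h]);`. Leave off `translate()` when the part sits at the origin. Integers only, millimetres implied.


// slat z = rail_z + rail_h = 249 + 195 = 444
// slat gap = ⌊(1791 − 11·79) / 12⌋ = 76
cube([62, 62, 492]);
translate([0, 1410, 0]) cube([62, 62, 492]);
translate([1853, 0, 0]) cube([62, 62, 492]);
translate([1853, 1410, 0]) cube([62, 62, 492]);
translate([62, 0, 249]) cube([1791, 26, 195]);
translate([62, 1446, 249]) cube([1791, 26, 195]);
translate([0, 62, 249]) cube([26, 1348, 195]);
translate([1889, 62, 249]) cube([26, 1348, 195]);
translate([138, 0, 444]) cube([79, 1472, 21]);
translate([293, 0, 444]) cube([79, 1472, 21]);
translate([448, 0, 444]) cube([79, 1472, 21]);
translate([603, 0, 444]) cube([79, 1472, 21]);
translate([758, 0, 444]) cube([79, 1472, 21]);
translate([913, 0, 444]) cube([79, 1472, 21]);
translate([1068, 0, 444]) cube([79, 1472, 21]);
translate([1223, 0, 444]) cube([79, 1472, 21]);
translate([1378, 0, 444]) cube([79, 1472, 21]);
translate([1533, 0, 444]) cube([79, 1472, 21]);
translate([1688, 0, 444]) cube([79, 1472, 21]);


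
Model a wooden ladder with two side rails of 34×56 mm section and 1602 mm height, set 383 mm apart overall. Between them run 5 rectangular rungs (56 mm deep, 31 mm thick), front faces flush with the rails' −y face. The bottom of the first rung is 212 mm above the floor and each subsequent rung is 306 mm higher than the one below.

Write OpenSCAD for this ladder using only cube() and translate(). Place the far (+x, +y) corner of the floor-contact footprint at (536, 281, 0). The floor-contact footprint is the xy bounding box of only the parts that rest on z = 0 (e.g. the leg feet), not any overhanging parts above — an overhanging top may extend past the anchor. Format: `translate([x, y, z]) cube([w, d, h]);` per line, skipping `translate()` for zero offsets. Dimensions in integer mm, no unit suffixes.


translate([153, 225, 0]) cube([34, 56, 1602]);
translate([502, 225, 0]) cube([34, 56, 1602]);
translate([187, 225, 212]) cube([315, 56, 31]);
translate([187, 225, 518]) cube([315, 56, 31]);
translate([187, 225, 824]) cube([315, 56, 31]);
translate([187, 225, 1130]) cube([315, 56, 31]);
translate([187, 225, 1436]) cube([315, 56, 31]);


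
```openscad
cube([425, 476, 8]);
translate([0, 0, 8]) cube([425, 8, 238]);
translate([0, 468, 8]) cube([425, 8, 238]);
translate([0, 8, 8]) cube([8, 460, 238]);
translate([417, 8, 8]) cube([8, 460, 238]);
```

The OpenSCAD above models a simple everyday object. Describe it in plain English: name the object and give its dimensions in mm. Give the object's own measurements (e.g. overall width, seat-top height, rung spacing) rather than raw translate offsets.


An open-topped rectangular box: outside dimensions 425×476×246 mm, with a uniform wall and base thickness of 8 mm. The base is a full 425×476 slab on the floor; four walls sit on top of the base. The front and back walls (the −y and +y sides) span the full width; the two side walls fit between them.


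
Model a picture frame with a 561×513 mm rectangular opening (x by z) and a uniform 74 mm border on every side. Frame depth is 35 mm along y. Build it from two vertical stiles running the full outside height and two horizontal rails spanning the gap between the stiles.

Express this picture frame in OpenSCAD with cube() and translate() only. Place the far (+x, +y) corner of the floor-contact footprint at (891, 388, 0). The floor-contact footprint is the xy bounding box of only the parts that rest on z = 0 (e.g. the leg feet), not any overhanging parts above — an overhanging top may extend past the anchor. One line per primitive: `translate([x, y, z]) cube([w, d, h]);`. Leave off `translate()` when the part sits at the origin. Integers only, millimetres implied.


translate([182, 353, 0]) cube([74, 35, 661]);
translate([817, 353, 0]) cube([74, 35, 661]);
translate([256, 353, 0]) cube([561, 35, 74]);
translate([256, 353, 587]) cube([561, 35, 74]);


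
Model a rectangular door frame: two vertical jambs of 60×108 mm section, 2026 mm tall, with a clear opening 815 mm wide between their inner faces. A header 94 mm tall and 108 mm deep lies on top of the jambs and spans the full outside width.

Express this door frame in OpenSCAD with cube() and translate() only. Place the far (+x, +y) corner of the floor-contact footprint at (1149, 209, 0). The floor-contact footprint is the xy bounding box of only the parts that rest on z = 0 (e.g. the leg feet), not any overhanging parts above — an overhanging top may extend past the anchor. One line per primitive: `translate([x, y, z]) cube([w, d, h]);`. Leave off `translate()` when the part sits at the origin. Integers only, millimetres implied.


translate([214, 101, 0]) cube([60, 108, 2026]);
translate([1089, 101, 0]) cube([60, 108, 2026]);
translate([214, 101, 2026]) cube([935, 108, 94]);


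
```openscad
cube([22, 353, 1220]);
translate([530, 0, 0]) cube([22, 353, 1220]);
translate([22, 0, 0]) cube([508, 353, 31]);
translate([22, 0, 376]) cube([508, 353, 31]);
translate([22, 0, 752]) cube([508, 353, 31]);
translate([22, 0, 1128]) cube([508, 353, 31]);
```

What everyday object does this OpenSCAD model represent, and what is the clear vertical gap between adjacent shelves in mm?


A bookshelf. The clear shelf gap is 345 mm.

Two tall side panels with 4 horizontal boards between them — a bookshelf. The first two shelf undersides are at z = 0 and z = 376; with shelf thickness 31, the clear gap is 376 − 0 − 31 = 345 mm.


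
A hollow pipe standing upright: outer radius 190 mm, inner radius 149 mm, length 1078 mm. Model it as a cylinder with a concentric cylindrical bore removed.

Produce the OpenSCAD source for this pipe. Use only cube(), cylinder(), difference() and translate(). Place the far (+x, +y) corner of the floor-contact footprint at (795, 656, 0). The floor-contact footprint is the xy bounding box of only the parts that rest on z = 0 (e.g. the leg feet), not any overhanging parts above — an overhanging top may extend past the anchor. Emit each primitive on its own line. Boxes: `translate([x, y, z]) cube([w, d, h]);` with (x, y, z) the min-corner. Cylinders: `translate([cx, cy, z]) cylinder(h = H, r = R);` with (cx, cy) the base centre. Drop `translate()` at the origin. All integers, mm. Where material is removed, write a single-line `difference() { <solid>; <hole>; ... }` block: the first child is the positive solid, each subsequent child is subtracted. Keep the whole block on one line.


difference() { translate([605, 466, 0]) cylinder(h = 1078, r = 190); translate([605, 466, 0]) cylinder(h = 1078, r = 149); }


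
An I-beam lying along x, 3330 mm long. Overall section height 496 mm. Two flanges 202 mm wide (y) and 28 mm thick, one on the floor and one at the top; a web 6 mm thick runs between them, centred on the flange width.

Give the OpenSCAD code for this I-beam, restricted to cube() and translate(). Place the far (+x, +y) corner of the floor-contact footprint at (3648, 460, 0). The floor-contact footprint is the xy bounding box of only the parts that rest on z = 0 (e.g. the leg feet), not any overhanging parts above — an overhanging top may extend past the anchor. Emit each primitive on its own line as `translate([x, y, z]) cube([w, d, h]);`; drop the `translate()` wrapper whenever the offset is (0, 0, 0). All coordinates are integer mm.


translate([318, 258, 0]) cube([3330, 202, 28]);
translate([318, 356, 28]) cube([3330, 6, 440]);
translate([318, 258, 468]) cube([3330, 202, 28]);


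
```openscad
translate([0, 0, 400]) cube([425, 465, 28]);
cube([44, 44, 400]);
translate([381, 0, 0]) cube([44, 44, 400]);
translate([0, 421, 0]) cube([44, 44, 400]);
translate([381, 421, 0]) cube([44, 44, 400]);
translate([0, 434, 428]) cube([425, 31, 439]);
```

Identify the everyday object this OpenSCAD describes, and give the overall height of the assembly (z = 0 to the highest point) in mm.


A chair. The overall height is 867 mm.

A slab on four corner posts with a tall panel at the back — a chair. The seat slab sits at z = 400 with thickness 28, and the 439 mm backrest starts at the seat top, so the overall height is 400 + 28 + 439 = 867 mm.


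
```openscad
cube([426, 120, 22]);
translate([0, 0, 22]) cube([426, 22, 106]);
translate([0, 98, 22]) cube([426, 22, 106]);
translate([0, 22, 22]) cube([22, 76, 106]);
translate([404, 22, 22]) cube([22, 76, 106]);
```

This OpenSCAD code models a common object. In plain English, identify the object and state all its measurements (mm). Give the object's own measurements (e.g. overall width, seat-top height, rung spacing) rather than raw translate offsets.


An open-topped rectangular box: outside dimensions 426×120×128 mm, with a uniform wall and base thickness of 22 mm. The base is a full 426×120 slab on the floor; four walls sit on top of the base. The front and back walls (the −y and +y sides) span the full width; the two side walls fit between them.


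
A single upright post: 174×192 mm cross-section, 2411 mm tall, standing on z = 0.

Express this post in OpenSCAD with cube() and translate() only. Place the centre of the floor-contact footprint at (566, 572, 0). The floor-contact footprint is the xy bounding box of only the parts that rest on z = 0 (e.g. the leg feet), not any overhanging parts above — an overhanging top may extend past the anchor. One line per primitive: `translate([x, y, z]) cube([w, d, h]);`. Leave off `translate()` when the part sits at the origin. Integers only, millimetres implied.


translate([479, 476, 0]) cube([174, 192, 2411]);


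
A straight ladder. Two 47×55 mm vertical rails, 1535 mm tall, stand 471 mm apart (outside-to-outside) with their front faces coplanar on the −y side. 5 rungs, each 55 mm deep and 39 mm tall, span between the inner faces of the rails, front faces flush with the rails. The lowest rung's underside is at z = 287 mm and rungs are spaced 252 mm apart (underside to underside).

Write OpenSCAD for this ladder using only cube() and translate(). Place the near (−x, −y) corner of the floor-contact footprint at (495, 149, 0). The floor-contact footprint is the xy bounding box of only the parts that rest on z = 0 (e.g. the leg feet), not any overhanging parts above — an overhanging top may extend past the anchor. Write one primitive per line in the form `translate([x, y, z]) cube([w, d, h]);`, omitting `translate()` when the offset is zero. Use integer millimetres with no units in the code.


translate([495, 149, 0]) cube([47, 55, 1535]);
translate([919, 149, 0]) cube([47, 55, 1535]);
translate([542, 149, 287]) cube([377, 55, 39]);
translate([542, 149, 539]) cube([377, 55, 39]);
translate([542, 149, 791]) cube([377, 55, 39]);
translate([542, 149, 1043]) cube([377, 55, 39]);
translate([542, 149, 1295]) cube([377, 55, 39]);


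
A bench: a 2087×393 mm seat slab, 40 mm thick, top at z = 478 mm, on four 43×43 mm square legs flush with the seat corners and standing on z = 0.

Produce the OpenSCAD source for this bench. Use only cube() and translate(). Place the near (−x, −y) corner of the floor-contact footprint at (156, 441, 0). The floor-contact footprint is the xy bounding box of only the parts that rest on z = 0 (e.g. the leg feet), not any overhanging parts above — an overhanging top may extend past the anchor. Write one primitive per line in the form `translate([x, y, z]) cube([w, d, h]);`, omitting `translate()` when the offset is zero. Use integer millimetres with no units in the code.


translate([156, 441, 438]) cube([2087, 393, 40]);
translate([156, 441, 0]) cube([43, 43, 438]);
translate([156, 791, 0]) cube([43, 43, 438]);
translate([2200, 441, 0]) cube([43, 43, 438]);
translate([2200, 791, 0]) cube([43, 43, 438]);


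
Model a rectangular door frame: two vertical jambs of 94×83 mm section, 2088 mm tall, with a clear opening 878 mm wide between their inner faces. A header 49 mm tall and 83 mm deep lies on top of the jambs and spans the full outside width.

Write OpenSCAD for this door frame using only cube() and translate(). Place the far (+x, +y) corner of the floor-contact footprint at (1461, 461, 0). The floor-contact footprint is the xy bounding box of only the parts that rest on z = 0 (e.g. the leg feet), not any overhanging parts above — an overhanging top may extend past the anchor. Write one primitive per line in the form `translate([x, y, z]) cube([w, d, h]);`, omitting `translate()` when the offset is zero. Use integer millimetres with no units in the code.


translate([395, 378, 0]) cube([94, 83, 2088]);
translate([1367, 378, 0]) cube([94, 83, 2088]);
translate([395, 378, 2088]) cube([1066, 83, 49]);


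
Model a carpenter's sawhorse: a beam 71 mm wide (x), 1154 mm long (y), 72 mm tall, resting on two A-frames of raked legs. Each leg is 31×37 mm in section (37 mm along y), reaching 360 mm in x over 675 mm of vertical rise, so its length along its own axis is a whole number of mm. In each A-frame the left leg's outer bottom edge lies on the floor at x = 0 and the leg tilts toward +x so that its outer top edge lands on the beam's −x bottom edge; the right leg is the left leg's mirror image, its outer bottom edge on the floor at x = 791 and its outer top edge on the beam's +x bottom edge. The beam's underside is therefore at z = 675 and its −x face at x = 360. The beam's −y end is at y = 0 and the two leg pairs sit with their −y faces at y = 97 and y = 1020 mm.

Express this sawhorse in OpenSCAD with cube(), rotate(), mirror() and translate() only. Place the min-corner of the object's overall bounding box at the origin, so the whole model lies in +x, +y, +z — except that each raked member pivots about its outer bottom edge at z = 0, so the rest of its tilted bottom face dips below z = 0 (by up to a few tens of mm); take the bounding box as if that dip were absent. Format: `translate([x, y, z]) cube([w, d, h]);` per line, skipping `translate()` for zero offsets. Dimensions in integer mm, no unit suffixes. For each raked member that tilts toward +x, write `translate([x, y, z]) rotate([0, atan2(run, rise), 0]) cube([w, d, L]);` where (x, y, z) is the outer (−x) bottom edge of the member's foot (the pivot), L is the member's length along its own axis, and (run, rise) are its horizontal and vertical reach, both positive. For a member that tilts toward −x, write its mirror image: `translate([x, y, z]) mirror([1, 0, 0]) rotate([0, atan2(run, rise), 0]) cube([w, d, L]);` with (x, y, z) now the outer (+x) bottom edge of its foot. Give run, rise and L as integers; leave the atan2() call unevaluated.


// leg length = √(360² + 675²) = 765
// right-leg outer foot x = 2·360 + 71 = 791
// beam min-corner = (360, 0, 675)
translate([360, 0, 675]) cube([71, 1154, 72]);
translate([0, 97, 0]) rotate([0, atan2(360, 675), 0]) cube([31, 37, 765]);
translate([791, 97, 0]) mirror([1, 0, 0]) rotate([0, atan2(360, 675), 0]) cube([31, 37, 765]);
translate([0, 1020, 0]) rotate([0, atan2(360, 675), 0]) cube([31, 37, 765]);
translate([791, 1020, 0]) mirror([1, 0, 0]) rotate([0, atan2(360, 675), 0]) cube([31, 37, 765]);


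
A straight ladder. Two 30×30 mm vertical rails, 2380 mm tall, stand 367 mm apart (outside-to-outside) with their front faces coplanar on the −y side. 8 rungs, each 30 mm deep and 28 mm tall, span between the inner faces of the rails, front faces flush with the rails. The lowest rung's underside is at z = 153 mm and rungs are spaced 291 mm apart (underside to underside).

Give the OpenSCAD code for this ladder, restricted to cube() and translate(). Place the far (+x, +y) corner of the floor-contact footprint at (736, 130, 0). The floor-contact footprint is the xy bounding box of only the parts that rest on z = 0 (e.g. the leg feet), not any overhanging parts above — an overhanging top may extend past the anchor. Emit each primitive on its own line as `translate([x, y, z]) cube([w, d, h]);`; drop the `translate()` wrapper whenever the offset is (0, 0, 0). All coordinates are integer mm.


translate([369, 100, 0]) cube([30, 30, 2380]);
translate([706, 100, 0]) cube([30, 30, 2380]);
translate([399, 100, 153]) cube([307, 30, 28]);
translate([399, 100, 444]) cube([307, 30, 28]);
translate([399, 100, 735]) cube([307, 30, 28]);
translate([399, 100, 1026]) cube([307, 30, 28]);
translate([399, 100, 1317]) cube([307, 30, 28]);
translate([399, 100, 1608]) cube([307, 30, 28]);
translate([399, 100, 1899]) cube([307, 30, 28]);
translate([399, 100, 2190]) cube([307, 30, 28]);


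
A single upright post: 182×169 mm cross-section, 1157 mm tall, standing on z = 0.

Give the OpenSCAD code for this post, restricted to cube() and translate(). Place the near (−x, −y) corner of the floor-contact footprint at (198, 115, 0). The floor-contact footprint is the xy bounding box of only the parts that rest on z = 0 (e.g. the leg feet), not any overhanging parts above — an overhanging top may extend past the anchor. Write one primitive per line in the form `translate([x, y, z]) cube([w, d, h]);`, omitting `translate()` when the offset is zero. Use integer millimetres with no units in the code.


translate([198, 115, 0]) cube([182, 169, 1157]);


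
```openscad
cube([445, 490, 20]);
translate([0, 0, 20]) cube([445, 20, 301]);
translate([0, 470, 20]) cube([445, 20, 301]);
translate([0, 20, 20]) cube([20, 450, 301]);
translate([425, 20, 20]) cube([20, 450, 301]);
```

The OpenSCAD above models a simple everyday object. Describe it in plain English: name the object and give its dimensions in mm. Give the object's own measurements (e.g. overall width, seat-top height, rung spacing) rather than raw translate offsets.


An open-topped rectangular box: outside dimensions 445×490×321 mm, with a uniform wall and base thickness of 20 mm. The base is a full 445×490 slab on the floor; four walls sit on top of the base. The front and back walls (the −y and +y sides) span the full width; the two side walls fit between them.


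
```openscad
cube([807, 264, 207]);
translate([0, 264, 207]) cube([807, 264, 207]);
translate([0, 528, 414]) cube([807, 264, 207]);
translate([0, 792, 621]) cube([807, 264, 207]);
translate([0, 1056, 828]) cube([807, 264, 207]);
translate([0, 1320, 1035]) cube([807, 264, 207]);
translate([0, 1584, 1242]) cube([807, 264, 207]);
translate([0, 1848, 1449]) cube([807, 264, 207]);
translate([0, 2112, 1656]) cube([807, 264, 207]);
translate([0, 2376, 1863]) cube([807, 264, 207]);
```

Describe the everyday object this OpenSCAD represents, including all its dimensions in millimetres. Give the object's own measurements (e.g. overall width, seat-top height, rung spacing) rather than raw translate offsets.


A straight staircase of 10 solid steps. Each step is 807 mm wide (x), 264 mm deep (y, the going) and 207 mm tall (the rise). The first step rests on the floor; each subsequent step sits one going further in +y and one rise higher in +z, directly behind and above the previous step with no overlap.


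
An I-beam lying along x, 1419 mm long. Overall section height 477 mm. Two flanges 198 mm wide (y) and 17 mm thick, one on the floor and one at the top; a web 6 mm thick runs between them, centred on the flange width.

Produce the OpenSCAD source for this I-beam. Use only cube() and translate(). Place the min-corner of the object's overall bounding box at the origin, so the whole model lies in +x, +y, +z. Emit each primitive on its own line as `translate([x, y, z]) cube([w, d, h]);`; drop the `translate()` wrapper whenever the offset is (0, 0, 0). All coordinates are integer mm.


cube([1419, 198, 17]);
translate([0, 96, 17]) cube([1419, 6, 443]);
translate([0, 0, 460]) cube([1419, 198, 17]);


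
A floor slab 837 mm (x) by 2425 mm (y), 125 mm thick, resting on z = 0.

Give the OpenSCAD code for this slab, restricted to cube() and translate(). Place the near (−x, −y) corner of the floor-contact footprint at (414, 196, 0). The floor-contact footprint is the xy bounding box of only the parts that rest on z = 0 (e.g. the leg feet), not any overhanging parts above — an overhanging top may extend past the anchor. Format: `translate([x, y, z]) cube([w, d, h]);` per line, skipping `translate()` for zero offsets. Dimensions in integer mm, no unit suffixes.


translate([414, 196, 0]) cube([837, 2425, 125]);


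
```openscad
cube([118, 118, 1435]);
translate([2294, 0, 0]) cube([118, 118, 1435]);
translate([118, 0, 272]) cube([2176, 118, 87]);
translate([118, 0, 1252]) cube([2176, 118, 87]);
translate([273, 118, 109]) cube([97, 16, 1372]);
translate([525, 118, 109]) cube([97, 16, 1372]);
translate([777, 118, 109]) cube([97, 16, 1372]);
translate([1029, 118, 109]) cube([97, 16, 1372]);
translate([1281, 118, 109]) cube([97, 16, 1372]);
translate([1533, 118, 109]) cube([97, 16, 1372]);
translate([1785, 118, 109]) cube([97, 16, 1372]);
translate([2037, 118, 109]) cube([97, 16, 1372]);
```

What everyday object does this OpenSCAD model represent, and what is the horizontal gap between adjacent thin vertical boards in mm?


A fence section. The picket gap is 155 mm.

Two posts, two rails, 8 pickets — a fence section. Span 2176 mm holds 8 pickets of 97 mm with 9 equal gaps: ⌊(2176 − 8·97) / 9⌋ = 155 mm.


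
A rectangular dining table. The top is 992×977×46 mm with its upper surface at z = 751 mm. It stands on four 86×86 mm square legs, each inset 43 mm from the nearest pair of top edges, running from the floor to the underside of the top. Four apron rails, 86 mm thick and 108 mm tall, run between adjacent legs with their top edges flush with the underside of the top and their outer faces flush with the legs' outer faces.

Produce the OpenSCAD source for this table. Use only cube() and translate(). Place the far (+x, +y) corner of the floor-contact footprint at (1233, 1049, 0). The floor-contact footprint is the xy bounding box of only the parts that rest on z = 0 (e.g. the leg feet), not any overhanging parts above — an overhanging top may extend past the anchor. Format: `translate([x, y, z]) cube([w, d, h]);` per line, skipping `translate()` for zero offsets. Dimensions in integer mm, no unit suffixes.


translate([284, 115, 705]) cube([992, 977, 46]);
translate([327, 158, 0]) cube([86, 86, 705]);
translate([1147, 158, 0]) cube([86, 86, 705]);
translate([327, 963, 0]) cube([86, 86, 705]);
translate([1147, 963, 0]) cube([86, 86, 705]);
translate([413, 158, 597]) cube([734, 86, 108]);
translate([413, 963, 597]) cube([734, 86, 108]);
translate([327, 244, 597]) cube([86, 719, 108]);
translate([1147, 244, 597]) cube([86, 719, 108]);


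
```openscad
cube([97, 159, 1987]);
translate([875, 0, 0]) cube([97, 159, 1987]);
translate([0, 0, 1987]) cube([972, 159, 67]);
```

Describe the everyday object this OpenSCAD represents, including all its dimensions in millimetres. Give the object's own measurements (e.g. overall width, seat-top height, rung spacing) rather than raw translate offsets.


A door frame. The clear opening is 778 mm wide and 1987 mm high. Two 97 mm wide jambs, 159 mm deep, stand either side of the opening from the floor to the top of the opening. A 67 mm thick head sits across the top of both jambs, spanning the full outside width of the frame.


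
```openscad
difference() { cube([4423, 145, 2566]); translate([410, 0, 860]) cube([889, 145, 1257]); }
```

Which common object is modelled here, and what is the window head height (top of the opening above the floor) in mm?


A wall with a window opening. The window head height is 2117 mm.

A wall with a rectangular opening subtracted — a window. Sill at z = 860, opening 1257 mm tall, so the head is at 860 + 1257 = 2117 mm.


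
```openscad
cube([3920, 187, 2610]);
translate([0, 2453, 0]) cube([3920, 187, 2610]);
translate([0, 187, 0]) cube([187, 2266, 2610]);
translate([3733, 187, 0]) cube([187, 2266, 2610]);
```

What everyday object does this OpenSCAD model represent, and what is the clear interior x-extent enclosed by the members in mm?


A house (or room) frame. The interior width is 3546 mm.

Four 2610 mm walls enclosing a rectangle with no floor or roof — a room or house frame. Outside width is 3920 mm and wall thickness is 187 mm, so the interior width is 3920 − 2 × 187 = 3546 mm.


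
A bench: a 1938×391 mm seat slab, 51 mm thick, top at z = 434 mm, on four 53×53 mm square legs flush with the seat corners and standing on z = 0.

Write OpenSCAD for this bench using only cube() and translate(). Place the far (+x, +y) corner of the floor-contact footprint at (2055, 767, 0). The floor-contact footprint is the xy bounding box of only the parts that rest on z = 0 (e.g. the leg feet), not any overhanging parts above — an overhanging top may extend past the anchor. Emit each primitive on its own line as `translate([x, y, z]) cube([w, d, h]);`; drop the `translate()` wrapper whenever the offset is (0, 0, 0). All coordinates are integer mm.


translate([117, 376, 383]) cube([1938, 391, 51]);
translate([117, 376, 0]) cube([53, 53, 383]);
translate([117, 714, 0]) cube([53, 53, 383]);
translate([2002, 376, 0]) cube([53, 53, 383]);
translate([2002, 714, 0]) cube([53, 53, 383]);


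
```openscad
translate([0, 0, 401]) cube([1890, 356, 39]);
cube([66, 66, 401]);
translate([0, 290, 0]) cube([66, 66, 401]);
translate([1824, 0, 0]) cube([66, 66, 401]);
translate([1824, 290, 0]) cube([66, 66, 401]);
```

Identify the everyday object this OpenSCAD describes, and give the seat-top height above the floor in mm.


A bench. The seat-top height is 440 mm.

A long slab on four corner posts — a bench. The slab sits at z = 401 with thickness 39, so the top is 401 + 39 = 440 mm.


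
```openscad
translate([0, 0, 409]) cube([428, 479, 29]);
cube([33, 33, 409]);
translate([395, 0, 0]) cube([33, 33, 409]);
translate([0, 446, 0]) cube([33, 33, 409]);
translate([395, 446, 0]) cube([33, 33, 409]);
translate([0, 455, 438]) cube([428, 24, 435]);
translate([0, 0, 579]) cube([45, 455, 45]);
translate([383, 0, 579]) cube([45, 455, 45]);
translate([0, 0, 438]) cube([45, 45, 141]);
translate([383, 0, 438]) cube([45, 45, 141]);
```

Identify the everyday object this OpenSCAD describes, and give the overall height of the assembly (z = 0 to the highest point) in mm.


A chair. The overall height is 873 mm.

A slab on four corner posts with a tall panel at the back — a chair. The seat slab sits at z = 409 with thickness 29, and the 435 mm backrest starts at the seat top, so the overall height is 409 + 29 + 435 = 873 mm.


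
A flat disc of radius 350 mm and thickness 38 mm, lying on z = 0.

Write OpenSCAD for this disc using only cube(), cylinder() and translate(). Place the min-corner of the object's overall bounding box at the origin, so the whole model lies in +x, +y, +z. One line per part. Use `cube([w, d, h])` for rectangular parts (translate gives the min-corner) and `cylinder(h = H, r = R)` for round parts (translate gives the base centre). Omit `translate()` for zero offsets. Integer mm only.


translate([350, 350, 0]) cylinder(h = 38, r = 350);


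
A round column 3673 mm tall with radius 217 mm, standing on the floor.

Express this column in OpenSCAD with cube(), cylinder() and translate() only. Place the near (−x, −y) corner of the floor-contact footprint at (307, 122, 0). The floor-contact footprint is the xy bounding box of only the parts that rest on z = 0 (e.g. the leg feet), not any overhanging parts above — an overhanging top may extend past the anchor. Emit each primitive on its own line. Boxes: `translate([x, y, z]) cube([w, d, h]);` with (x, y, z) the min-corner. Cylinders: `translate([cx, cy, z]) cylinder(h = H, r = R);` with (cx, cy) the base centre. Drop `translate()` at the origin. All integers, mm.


translate([524, 339, 0]) cylinder(h = 3673, r = 217);


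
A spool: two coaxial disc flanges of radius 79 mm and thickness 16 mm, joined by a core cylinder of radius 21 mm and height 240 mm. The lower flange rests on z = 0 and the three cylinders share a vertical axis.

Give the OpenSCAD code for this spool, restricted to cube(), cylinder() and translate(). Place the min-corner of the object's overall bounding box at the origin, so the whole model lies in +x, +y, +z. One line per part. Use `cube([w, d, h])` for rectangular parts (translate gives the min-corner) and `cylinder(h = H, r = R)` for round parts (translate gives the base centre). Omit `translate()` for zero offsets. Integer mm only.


translate([79, 79, 0]) cylinder(h = 16, r = 79);
translate([79, 79, 16]) cylinder(h = 240, r = 21);
translate([79, 79, 256]) cylinder(h = 16, r = 79);


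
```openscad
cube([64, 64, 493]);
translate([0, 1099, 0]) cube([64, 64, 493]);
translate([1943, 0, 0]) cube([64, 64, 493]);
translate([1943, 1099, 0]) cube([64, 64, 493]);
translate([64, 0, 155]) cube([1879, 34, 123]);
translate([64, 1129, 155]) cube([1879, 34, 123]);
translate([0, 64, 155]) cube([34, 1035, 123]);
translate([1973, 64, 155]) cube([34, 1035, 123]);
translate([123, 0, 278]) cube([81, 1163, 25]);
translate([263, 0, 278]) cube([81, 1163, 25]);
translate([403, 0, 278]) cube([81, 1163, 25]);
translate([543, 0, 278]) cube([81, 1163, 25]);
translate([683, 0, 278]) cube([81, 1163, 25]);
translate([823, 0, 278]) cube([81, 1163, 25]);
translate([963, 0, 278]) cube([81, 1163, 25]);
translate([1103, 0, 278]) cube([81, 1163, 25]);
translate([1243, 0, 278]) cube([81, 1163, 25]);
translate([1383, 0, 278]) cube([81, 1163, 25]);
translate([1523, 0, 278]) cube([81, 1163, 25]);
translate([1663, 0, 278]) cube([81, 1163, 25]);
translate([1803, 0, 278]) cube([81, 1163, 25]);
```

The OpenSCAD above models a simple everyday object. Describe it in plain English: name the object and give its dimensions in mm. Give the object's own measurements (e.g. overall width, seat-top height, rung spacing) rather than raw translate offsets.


A bed frame 2007 mm long (x) by 1163 mm wide (y). Four 64×64 mm corner posts, 493 mm tall, at the corners of the footprint. Four rails of 34 mm thickness and 123 mm height run between adjacent posts with their undersides at z = 155 mm, their outer faces flush with the outside of the frame (the two x-running rails run between the posts' inner faces; the two y-running rails run between the posts' inner faces). 13 slats, each 81 mm wide (x) and 25 mm thick, lie across the top of the two x-running rails, running the full 1163 mm width of the frame in y; along x they sit between the end posts with a 59 mm gap after the −x posts and between neighbouring slats and before the +x posts.


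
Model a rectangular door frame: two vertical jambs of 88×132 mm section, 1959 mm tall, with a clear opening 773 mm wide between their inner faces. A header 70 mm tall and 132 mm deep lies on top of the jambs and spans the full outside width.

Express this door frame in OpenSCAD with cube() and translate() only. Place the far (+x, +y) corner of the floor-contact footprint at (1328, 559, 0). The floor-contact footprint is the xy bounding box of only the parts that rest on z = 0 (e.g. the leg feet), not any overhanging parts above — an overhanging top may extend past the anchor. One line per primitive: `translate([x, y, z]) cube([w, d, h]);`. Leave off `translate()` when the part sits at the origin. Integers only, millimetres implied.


translate([379, 427, 0]) cube([88, 132, 1959]);
translate([1240, 427, 0]) cube([88, 132, 1959]);
translate([379, 427, 1959]) cube([949, 132, 70]);


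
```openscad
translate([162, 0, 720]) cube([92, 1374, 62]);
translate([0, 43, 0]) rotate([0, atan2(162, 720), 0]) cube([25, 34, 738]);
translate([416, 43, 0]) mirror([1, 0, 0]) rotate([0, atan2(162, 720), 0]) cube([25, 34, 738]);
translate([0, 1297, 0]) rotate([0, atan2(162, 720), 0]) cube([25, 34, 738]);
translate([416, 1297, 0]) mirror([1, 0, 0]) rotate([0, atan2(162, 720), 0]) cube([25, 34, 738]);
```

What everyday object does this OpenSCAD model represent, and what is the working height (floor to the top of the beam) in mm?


A sawhorse. The overall height is 782 mm.

A beam across two mirrored pairs of raked legs — a sawhorse. The beam's underside is at z = 720 (matching the legs' vertical rise in atan2(162, 720)) and the beam is 62 mm tall, so its top is at 720 + 62 = 782 mm. The raked legs top out at the beam's underside, so that is the highest point.


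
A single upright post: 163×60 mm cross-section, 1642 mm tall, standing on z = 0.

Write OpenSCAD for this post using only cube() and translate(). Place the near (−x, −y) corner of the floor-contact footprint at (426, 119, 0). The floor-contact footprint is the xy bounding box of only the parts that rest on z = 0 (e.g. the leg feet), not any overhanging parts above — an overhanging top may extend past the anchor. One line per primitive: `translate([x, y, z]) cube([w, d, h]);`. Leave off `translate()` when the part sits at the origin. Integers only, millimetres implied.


translate([426, 119, 0]) cube([163, 60, 1642]);


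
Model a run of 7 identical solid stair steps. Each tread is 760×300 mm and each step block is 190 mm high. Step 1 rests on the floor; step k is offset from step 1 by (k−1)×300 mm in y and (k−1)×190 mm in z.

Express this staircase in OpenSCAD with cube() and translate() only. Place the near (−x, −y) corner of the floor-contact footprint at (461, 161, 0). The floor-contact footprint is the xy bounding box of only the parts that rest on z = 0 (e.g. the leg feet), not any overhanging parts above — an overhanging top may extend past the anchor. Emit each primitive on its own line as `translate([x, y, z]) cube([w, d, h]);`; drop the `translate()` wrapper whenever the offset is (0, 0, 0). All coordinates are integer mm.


translate([461, 161, 0]) cube([760, 300, 190]);
translate([461, 461, 190]) cube([760, 300, 190]);
translate([461, 761, 380]) cube([760, 300, 190]);
translate([461, 1061, 570]) cube([760, 300, 190]);
translate([461, 1361, 760]) cube([760, 300, 190]);
translate([461, 1661, 950]) cube([760, 300, 190]);
translate([461, 1961, 1140]) cube([760, 300, 190]);


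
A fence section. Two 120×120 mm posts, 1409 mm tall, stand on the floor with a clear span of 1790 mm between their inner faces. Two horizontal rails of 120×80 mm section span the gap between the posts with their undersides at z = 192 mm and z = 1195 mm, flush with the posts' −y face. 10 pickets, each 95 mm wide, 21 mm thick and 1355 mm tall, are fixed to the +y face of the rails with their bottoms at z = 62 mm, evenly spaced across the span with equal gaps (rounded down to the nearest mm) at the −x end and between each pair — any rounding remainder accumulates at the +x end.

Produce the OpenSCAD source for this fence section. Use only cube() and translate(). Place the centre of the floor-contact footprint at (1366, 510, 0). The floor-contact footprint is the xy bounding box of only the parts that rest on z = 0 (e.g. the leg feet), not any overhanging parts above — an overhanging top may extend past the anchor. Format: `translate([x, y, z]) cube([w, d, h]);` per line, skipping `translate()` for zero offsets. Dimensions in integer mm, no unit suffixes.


translate([351, 450, 0]) cube([120, 120, 1409]);
translate([2261, 450, 0]) cube([120, 120, 1409]);
translate([471, 450, 192]) cube([1790, 120, 80]);
translate([471, 450, 1195]) cube([1790, 120, 80]);
translate([547, 570, 62]) cube([95, 21, 1355]);
translate([718, 570, 62]) cube([95, 21, 1355]);
translate([889, 570, 62]) cube([95, 21, 1355]);
translate([1060, 570, 62]) cube([95, 21, 1355]);
translate([1231, 570, 62]) cube([95, 21, 1355]);
translate([1402, 570, 62]) cube([95, 21, 1355]);
translate([1573, 570, 62]) cube([95, 21, 1355]);
translate([1744, 570, 62]) cube([95, 21, 1355]);
translate([1915, 570, 62]) cube([95, 21, 1355]);
translate([2086, 570, 62]) cube([95, 21, 1355]);


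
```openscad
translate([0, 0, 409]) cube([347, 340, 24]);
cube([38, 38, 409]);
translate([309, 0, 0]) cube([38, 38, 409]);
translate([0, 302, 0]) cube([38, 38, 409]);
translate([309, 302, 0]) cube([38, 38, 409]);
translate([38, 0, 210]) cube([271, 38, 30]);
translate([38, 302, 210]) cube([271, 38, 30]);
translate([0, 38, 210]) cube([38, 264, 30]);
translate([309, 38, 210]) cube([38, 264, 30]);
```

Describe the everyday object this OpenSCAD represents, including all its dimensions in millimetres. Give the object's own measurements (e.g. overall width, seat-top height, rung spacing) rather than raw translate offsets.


A simple wooden stool: a rectangular seat 347 mm (x) by 340 mm (y), 24 mm thick, top face at z = 433 mm, on four square legs, each 38×38 mm in cross-section. The legs rest on z = 0, each flush with a corner of the seat. Four stretchers, 38 mm wide and 30 mm tall, connect adjacent legs with their undersides at z = 210 mm, each running between the inner faces of the legs it joins and aligned with the legs' outer faces on the other axis.
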